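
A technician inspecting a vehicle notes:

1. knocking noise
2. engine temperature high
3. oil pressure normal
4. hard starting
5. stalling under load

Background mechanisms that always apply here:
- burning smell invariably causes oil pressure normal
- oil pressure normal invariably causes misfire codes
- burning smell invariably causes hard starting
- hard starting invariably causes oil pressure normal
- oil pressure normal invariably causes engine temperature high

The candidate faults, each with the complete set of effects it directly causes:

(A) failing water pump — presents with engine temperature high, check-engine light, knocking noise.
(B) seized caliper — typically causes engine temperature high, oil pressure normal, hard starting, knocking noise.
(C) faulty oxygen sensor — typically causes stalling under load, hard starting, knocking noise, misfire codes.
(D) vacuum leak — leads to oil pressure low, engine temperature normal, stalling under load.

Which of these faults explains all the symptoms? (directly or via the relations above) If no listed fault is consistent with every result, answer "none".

C

Checking each candidate against the observations:
(A) failing water pump — does not account for oil pressure normal, hard starting, stalling under load
(B) seized caliper — does not account for stalling under load
(C) faulty oxygen sensor — accounts for every observation (engine temperature high through hard starting → oil pressure normal → engine temperature high)
(D) vacuum leak — knocking noise ✗; engine temperature high ✗; oil pressure normal ✗; hard starting ✗; stalling under load ✓
(C) alone accounts for all the evidence.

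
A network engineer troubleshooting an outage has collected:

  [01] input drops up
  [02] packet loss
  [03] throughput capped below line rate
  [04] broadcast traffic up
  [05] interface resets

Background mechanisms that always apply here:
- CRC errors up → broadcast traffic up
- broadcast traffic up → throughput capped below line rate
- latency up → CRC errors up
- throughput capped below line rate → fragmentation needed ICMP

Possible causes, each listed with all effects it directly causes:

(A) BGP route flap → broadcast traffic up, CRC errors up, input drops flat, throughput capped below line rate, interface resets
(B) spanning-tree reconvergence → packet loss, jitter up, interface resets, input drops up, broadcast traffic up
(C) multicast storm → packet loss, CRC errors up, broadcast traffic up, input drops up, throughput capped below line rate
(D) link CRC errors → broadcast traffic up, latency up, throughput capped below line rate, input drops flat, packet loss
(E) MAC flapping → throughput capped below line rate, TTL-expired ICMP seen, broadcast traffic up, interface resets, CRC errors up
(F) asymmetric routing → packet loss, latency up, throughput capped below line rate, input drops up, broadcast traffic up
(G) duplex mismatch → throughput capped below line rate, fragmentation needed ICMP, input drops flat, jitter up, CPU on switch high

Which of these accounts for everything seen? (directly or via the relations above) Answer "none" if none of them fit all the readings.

B

Testing each hypothesis:
(A) BGP route flap — input drops up NO; packet loss NO; throughput capped below line rate yes; broadcast traffic up yes; interface resets yes
(B) spanning-tree reconvergence — input drops up yes; packet loss yes; throughput capped below line rate yes (via broadcast traffic up → throughput capped below line rate); broadcast traffic up yes; interface resets yes
(C) multicast storm — input drops up yes; packet loss yes; throughput capped below line rate yes; broadcast traffic up yes; interface resets NO
(D) link CRC errors — fails on input drops up, interface resets (predicts input drops flat, not input drops up)
(E) MAC flapping — input drops up NO; packet loss NO; throughput capped below line rate yes; broadcast traffic up yes; interface resets yes
(F) asymmetric routing — does not account for interface resets
(G) duplex mismatch — fails on input drops up, packet loss, broadcast traffic up, interface resets (predicts input drops flat, not input drops up)
(B) alone accounts for all the evidence.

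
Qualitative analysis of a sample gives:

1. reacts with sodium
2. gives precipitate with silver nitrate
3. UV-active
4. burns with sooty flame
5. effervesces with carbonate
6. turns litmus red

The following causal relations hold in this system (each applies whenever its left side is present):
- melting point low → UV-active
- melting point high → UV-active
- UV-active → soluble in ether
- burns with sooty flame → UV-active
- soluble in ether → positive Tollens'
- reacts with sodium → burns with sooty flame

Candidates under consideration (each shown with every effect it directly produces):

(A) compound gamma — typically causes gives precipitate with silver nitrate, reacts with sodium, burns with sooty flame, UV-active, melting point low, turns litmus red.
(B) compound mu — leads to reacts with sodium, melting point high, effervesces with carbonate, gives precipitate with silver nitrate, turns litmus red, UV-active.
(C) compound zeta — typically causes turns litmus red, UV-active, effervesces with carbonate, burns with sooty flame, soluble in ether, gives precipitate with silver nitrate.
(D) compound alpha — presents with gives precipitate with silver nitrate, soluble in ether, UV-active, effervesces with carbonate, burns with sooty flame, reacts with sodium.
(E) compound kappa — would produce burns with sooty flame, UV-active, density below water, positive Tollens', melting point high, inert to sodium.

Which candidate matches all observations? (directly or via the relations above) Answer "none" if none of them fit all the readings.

B

For each candidate, compare predicted effects to what was observed:
(A) compound gamma — does not account for effervesces with carbonate
(B) compound mu — reacts with sodium match; gives precipitate with silver nitrate match; UV-active match; burns with sooty flame match (by reacts with sodium → burns with sooty flame); effervesces with carbonate match; turns litmus red match
(C) compound zeta — reacts with sodium miss; gives precipitate with silver nitrate match; UV-active match; burns with sooty flame match; effervesces with carbonate match; turns litmus red match
(D) compound alpha — does not account for turns litmus red
(E) compound kappa — fails on reacts with sodium, gives precipitate with silver nitrate, effervesces with carbonate, turns litmus red (predicts inert to sodium, not reacts with sodium)
(B) is the only candidate with no mismatches.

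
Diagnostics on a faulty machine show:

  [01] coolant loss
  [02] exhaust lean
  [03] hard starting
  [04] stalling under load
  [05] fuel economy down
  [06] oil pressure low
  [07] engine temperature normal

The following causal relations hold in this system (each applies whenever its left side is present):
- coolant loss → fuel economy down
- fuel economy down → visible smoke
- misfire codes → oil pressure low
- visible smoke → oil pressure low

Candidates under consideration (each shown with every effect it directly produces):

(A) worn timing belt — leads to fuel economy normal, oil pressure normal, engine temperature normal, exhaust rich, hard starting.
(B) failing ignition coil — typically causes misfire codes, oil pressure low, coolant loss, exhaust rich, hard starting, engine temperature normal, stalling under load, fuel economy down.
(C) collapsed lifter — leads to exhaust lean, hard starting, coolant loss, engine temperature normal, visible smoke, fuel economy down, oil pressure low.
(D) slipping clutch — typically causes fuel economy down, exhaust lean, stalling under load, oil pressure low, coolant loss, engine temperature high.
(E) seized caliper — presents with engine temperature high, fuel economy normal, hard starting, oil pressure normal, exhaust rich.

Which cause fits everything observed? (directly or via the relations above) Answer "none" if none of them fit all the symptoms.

Per-candidate check:
(A) worn timing belt — fails on coolant loss, exhaust lean, stalling under load, fuel economy down, oil pressure low (predicts exhaust rich, not exhaust lean; predicts fuel economy normal, not fuel economy down; predicts oil pressure normal, not oil pressure low)
(B) failing ignition coil — fails on exhaust lean (predicts exhaust rich, not exhaust lean)
(C) collapsed lifter — coolant loss match; exhaust lean match; hard starting match; stalling under load miss; fuel economy down match; oil pressure low match; engine temperature normal match
(D) slipping clutch — coolant loss match; exhaust lean match; hard starting miss; stalling under load match; fuel economy down match; oil pressure low match; engine temperature normal miss
(E) seized caliper — coolant loss miss; exhaust lean miss; hard starting match; stalling under load miss; fuel economy down miss; oil pressure low miss; engine temperature normal miss
Every candidate fails on at least one observation.

none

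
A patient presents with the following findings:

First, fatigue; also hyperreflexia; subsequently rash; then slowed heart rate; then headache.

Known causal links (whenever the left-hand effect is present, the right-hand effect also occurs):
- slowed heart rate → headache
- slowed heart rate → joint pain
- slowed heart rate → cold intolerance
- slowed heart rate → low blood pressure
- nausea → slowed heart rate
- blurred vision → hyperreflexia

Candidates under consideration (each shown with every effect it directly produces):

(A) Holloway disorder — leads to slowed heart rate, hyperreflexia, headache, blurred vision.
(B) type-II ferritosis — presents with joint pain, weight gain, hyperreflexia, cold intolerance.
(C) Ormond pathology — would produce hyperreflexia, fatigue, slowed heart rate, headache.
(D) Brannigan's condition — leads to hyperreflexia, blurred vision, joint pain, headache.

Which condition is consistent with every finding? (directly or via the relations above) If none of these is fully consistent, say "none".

Per-candidate check:
(A) Holloway disorder — does not account for fatigue, rash
(B) type-II ferritosis — fatigue ✗; hyperreflexia ✓; rash ✗; slowed heart rate ✗; headache ✗
(C) Ormond pathology — fatigue ✓; hyperreflexia ✓; rash ✗; slowed heart rate ✓; headache ✓
(D) Brannigan's condition — fatigue ✗; hyperreflexia ✓; rash ✗; slowed heart rate ✗; headache ✓
None of the listed candidates fits everything.

none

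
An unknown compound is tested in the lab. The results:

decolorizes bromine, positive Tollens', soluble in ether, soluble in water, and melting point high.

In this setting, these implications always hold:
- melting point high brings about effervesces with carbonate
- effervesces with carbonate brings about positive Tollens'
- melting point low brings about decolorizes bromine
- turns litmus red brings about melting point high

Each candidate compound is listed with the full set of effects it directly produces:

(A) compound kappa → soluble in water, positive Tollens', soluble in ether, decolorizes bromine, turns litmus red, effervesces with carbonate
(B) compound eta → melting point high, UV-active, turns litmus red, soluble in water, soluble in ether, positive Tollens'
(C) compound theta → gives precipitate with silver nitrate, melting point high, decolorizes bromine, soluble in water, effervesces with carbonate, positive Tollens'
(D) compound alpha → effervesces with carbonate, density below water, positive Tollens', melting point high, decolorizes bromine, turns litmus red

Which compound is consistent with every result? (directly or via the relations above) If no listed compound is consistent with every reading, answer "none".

Checking each candidate against the observations:
(A) compound kappa — decolorizes bromine yes; positive Tollens' yes; soluble in ether yes; soluble in water yes; melting point high yes (via turns litmus red → melting point high)
(B) compound eta — does not account for decolorizes bromine
(C) compound theta — does not account for soluble in ether
(D) compound alpha — decolorizes bromine yes; positive Tollens' yes; soluble in ether NO; soluble in water NO; melting point high yes
Only (A) is consistent with every observation.

A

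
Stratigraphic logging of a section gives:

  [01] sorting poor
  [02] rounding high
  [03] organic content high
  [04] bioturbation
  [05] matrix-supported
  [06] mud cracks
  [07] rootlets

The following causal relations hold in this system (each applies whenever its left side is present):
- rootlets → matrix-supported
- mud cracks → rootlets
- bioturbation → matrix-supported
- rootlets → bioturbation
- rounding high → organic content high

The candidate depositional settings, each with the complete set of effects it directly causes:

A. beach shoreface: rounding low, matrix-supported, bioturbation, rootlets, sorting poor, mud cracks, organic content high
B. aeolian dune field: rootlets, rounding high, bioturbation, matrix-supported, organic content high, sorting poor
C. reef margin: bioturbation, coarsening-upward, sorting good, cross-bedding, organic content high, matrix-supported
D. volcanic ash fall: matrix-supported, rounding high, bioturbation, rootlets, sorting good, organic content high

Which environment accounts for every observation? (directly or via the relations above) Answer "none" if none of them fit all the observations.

none

For each candidate, compare predicted effects to what was observed:
(A) beach shoreface — fails on rounding high (predicts rounding low, not rounding high)
(B) aeolian dune field — sorting poor ✓; rounding high ✓; organic content high ✓; bioturbation ✓; matrix-supported ✓; mud cracks ✗; rootlets ✓
(C) reef margin — sorting poor ✗; rounding high ✗; organic content high ✓; bioturbation ✓; matrix-supported ✓; mud cracks ✗; rootlets ✗
(D) volcanic ash fall — fails on sorting poor, mud cracks (predicts sorting good, not sorting poor)
No candidate is consistent with all observations.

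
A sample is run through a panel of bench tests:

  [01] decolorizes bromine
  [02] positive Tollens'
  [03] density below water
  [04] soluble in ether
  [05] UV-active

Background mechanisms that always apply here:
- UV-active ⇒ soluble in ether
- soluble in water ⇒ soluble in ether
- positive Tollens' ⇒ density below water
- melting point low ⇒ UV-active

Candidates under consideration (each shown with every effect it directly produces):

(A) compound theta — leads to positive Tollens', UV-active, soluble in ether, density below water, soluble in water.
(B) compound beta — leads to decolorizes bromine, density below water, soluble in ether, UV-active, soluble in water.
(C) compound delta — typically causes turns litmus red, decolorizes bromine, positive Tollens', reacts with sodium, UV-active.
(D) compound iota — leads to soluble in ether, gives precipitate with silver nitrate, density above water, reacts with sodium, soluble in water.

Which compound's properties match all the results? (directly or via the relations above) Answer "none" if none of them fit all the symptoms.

C

Checking each candidate against the observations:
(A) compound theta — does not account for decolorizes bromine
(B) compound beta — does not account for positive Tollens'
(C) compound delta — decolorizes bromine yes; positive Tollens' yes; density below water yes (by positive Tollens' → density below water); soluble in ether yes (by UV-active → soluble in ether); UV-active yes
(D) compound iota — fails on decolorizes bromine, positive Tollens', density below water, UV-active (predicts density above water, not density below water)
Only (C) is consistent with every observation.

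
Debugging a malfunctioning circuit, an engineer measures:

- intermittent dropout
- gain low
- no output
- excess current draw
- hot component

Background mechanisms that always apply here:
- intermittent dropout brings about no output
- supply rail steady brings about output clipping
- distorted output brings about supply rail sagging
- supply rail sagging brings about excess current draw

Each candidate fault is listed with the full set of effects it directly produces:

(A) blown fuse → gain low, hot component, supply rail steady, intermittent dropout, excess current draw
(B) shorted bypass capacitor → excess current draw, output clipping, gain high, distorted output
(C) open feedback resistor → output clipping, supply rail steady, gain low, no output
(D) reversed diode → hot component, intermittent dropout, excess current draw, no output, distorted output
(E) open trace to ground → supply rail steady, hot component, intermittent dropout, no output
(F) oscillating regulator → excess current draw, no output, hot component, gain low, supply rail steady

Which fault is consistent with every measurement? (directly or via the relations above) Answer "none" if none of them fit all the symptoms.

A

Per-candidate check:
(A) blown fuse — intermittent dropout match; gain low match; no output match (by intermittent dropout → no output); excess current draw match; hot component match
(B) shorted bypass capacitor — intermittent dropout miss; gain low miss; no output miss; excess current draw match; hot component miss
(C) open feedback resistor — intermittent dropout miss; gain low match; no output match; excess current draw miss; hot component miss
(D) reversed diode — intermittent dropout match; gain low miss; no output match; excess current draw match; hot component match
(E) open trace to ground — does not account for gain low, excess current draw
(F) oscillating regulator — does not account for intermittent dropout
(A) is the only candidate with no mismatches.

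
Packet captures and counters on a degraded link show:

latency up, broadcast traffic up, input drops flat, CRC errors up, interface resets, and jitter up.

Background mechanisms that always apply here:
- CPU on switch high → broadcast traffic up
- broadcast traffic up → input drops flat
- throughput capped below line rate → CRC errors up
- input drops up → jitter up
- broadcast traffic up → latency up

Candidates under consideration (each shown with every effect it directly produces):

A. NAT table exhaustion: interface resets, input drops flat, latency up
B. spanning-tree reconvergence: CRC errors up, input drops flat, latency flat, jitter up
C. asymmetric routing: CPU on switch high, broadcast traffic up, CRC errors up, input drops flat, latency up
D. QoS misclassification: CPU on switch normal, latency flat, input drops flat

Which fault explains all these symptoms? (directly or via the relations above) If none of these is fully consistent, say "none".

Testing each hypothesis:
(A) NAT table exhaustion — does not account for broadcast traffic up, CRC errors up, jitter up
(B) spanning-tree reconvergence — latency up ✗; broadcast traffic up ✗; input drops flat ✓; CRC errors up ✓; interface resets ✗; jitter up ✓
(C) asymmetric routing — latency up ✓; broadcast traffic up ✓; input drops flat ✓; CRC errors up ✓; interface resets ✗; jitter up ✗
(D) QoS misclassification — latency up ✗; broadcast traffic up ✗; input drops flat ✓; CRC errors up ✗; interface resets ✗; jitter up ✗
Every candidate fails on at least one observation.

none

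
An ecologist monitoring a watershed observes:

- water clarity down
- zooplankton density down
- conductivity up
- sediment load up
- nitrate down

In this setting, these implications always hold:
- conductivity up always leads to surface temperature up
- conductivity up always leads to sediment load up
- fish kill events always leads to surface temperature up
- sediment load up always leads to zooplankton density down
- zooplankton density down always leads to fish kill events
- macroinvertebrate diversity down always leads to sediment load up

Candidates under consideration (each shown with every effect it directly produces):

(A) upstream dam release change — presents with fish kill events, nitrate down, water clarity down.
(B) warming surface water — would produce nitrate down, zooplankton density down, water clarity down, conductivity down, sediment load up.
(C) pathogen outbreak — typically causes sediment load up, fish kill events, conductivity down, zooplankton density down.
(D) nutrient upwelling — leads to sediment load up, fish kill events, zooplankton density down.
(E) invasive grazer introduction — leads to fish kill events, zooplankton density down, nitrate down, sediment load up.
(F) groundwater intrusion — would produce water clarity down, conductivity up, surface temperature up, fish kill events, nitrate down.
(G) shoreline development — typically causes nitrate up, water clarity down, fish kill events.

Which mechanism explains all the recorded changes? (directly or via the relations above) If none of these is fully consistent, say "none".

Testing each hypothesis:
(A) upstream dam release change — water clarity down ✓; zooplankton density down ✗; conductivity up ✗; sediment load up ✗; nitrate down ✓
(B) warming surface water — water clarity down ✓; zooplankton density down ✓; conductivity up ✗; sediment load up ✓; nitrate down ✓
(C) pathogen outbreak — fails on water clarity down, conductivity up, nitrate down (predicts conductivity down, not conductivity up)
(D) nutrient upwelling — water clarity down ✗; zooplankton density down ✓; conductivity up ✗; sediment load up ✓; nitrate down ✗
(E) invasive grazer introduction — does not account for water clarity down, conductivity up
(F) groundwater intrusion — accounts for every observation (zooplankton density down through conductivity up → sediment load up → zooplankton density down)
(G) shoreline development — water clarity down ✓; zooplankton density down ✗; conductivity up ✗; sediment load up ✗; nitrate down ✗
(F) alone accounts for all the evidence.

F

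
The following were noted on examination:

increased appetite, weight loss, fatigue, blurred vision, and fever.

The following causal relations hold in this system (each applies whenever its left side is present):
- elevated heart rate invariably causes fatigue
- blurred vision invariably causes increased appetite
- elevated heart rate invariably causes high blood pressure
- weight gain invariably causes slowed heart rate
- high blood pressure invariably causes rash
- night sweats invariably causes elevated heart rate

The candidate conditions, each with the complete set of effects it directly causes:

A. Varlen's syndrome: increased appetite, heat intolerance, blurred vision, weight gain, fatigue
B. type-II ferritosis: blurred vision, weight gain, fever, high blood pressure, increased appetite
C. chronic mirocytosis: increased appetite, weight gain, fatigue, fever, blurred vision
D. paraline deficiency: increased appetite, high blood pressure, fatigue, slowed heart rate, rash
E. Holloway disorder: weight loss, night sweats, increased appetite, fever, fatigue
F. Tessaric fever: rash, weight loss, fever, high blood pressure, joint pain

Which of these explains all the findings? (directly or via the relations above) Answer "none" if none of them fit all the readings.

Checking each candidate against the observations:
(A) Varlen's syndrome — increased appetite ✓; weight loss ✗; fatigue ✓; blurred vision ✓; fever ✗
(B) type-II ferritosis — increased appetite ✓; weight loss ✗; fatigue ✗; blurred vision ✓; fever ✓
(C) chronic mirocytosis — fails on weight loss (predicts weight gain, not weight loss)
(D) paraline deficiency — increased appetite ✓; weight loss ✗; fatigue ✓; blurred vision ✗; fever ✗
(E) Holloway disorder — does not account for blurred vision
(F) Tessaric fever — does not account for increased appetite, fatigue, blurred vision
None of the listed candidates fits everything.

none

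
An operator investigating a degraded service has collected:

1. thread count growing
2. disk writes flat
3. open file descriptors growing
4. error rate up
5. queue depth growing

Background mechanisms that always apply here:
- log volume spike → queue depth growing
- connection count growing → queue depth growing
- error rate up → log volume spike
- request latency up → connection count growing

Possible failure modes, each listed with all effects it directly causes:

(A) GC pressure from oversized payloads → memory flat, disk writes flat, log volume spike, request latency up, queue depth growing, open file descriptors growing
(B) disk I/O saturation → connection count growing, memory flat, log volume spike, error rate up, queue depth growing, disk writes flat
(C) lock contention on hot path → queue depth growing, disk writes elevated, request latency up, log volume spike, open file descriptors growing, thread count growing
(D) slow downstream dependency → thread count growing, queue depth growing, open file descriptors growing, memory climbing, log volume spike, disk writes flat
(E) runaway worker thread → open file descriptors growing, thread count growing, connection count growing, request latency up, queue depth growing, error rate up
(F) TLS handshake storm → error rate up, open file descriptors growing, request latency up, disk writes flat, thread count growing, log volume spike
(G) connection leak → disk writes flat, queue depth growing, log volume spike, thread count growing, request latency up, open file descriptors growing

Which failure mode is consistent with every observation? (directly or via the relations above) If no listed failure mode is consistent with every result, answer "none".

Checking each candidate against the observations:
(A) GC pressure from oversized payloads — does not account for thread count growing, error rate up
(B) disk I/O saturation — thread count growing ✗; disk writes flat ✓; open file descriptors growing ✗; error rate up ✓; queue depth growing ✓
(C) lock contention on hot path — thread count growing ✓; disk writes flat ✗; open file descriptors growing ✓; error rate up ✗; queue depth growing ✓
(D) slow downstream dependency — thread count growing ✓; disk writes flat ✓; open file descriptors growing ✓; error rate up ✗; queue depth growing ✓
(E) runaway worker thread — does not account for disk writes flat
(F) TLS handshake storm — thread count growing ✓; disk writes flat ✓; open file descriptors growing ✓; error rate up ✓; queue depth growing ✓ (by log volume spike → queue depth growing)
(G) connection leak — thread count growing ✓; disk writes flat ✓; open file descriptors growing ✓; error rate up ✗; queue depth growing ✓
(F) is the only candidate with no mismatches.

F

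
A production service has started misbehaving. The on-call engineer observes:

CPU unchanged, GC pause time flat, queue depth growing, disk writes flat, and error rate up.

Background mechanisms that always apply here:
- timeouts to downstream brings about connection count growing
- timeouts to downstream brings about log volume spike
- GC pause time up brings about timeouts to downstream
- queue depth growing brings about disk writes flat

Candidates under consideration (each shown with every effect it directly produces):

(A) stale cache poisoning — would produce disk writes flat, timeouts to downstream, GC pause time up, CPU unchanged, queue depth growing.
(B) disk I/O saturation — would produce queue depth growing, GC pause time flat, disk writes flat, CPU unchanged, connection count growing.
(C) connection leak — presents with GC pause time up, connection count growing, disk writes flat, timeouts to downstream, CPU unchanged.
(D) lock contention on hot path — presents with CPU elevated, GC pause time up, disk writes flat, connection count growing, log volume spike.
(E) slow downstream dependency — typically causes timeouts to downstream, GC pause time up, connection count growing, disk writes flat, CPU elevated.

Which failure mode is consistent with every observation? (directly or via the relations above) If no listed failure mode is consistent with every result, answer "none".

none

Testing each hypothesis:
(A) stale cache poisoning — fails on GC pause time flat, error rate up (predicts GC pause time up, not GC pause time flat)
(B) disk I/O saturation — CPU unchanged +; GC pause time flat +; queue depth growing +; disk writes flat +; error rate up -
(C) connection leak — fails on GC pause time flat, queue depth growing, error rate up (predicts GC pause time up, not GC pause time flat)
(D) lock contention on hot path — fails on CPU unchanged, GC pause time flat, queue depth growing, error rate up (predicts CPU elevated, not CPU unchanged; predicts GC pause time up, not GC pause time flat)
(E) slow downstream dependency — fails on CPU unchanged, GC pause time flat, queue depth growing, error rate up (predicts CPU elevated, not CPU unchanged; predicts GC pause time up, not GC pause time flat)
Every candidate fails on at least one observation.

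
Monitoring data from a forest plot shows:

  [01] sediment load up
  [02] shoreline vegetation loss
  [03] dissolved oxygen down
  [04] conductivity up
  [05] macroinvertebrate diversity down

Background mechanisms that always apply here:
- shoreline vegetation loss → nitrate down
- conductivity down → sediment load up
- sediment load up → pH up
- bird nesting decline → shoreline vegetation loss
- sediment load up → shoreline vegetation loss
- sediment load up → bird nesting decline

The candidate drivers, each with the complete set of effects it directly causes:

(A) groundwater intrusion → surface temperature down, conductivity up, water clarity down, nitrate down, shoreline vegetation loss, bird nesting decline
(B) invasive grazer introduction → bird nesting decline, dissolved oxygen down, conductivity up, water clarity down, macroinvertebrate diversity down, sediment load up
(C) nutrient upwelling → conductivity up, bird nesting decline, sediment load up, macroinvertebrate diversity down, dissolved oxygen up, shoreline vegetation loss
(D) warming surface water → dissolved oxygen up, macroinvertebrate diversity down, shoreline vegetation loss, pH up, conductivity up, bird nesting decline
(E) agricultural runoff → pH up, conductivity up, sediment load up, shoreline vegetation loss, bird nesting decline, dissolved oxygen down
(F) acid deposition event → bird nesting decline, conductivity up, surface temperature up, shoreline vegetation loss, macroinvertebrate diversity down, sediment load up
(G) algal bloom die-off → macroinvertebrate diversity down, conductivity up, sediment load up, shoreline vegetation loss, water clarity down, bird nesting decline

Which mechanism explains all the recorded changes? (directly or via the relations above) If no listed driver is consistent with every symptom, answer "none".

Testing each hypothesis:
(A) groundwater intrusion — does not account for sediment load up, dissolved oxygen down, macroinvertebrate diversity down
(B) invasive grazer introduction — accounts for every observation (shoreline vegetation loss via sediment load up → shoreline vegetation loss)
(C) nutrient upwelling — fails on dissolved oxygen down (predicts dissolved oxygen up, not dissolved oxygen down)
(D) warming surface water — sediment load up -; shoreline vegetation loss +; dissolved oxygen down -; conductivity up +; macroinvertebrate diversity down +
(E) agricultural runoff — sediment load up +; shoreline vegetation loss +; dissolved oxygen down +; conductivity up +; macroinvertebrate diversity down -
(F) acid deposition event — does not account for dissolved oxygen down
(G) algal bloom die-off — does not account for dissolved oxygen down
(B) alone accounts for all the evidence.

B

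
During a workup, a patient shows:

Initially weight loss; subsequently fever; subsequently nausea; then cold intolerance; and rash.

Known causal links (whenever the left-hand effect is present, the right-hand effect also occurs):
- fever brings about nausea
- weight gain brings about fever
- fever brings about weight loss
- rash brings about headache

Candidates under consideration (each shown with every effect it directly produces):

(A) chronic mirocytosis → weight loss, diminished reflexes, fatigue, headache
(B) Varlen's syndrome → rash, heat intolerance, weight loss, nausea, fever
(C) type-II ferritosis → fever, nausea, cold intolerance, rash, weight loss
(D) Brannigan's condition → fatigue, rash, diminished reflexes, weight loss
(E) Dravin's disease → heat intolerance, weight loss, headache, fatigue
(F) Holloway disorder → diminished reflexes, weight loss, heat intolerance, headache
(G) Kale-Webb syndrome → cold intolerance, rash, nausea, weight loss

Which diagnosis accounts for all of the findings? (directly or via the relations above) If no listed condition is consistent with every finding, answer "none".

C

Checking each candidate against the observations:
(A) chronic mirocytosis — weight loss match; fever miss; nausea miss; cold intolerance miss; rash miss
(B) Varlen's syndrome — weight loss match; fever match; nausea match; cold intolerance miss; rash match
(C) type-II ferritosis — accounts for every observation
(D) Brannigan's condition — does not account for fever, nausea, cold intolerance
(E) Dravin's disease — weight loss match; fever miss; nausea miss; cold intolerance miss; rash miss
(F) Holloway disorder — weight loss match; fever miss; nausea miss; cold intolerance miss; rash miss
(G) Kale-Webb syndrome — weight loss match; fever miss; nausea match; cold intolerance match; rash match
(C) alone accounts for all the evidence.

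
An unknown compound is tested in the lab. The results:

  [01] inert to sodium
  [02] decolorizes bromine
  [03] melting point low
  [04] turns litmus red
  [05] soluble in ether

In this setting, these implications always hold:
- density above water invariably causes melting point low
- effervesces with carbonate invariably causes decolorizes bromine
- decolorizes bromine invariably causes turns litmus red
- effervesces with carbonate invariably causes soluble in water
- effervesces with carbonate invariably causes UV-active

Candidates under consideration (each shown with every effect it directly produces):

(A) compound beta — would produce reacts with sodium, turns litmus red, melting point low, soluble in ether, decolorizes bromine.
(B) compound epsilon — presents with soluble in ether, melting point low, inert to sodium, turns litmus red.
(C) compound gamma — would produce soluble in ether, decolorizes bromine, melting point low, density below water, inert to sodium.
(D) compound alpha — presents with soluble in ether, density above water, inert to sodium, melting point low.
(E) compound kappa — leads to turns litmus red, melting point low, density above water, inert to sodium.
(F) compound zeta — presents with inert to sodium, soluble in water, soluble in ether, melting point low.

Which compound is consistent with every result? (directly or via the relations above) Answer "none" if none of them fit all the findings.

C

Checking each candidate against the observations:
(A) compound beta — fails on inert to sodium (predicts reacts with sodium, not inert to sodium)
(B) compound epsilon — inert to sodium ✓; decolorizes bromine ✗; melting point low ✓; turns litmus red ✓; soluble in ether ✓
(C) compound gamma — inert to sodium ✓; decolorizes bromine ✓; melting point low ✓; turns litmus red ✓ (via decolorizes bromine → turns litmus red); soluble in ether ✓
(D) compound alpha — does not account for decolorizes bromine, turns litmus red
(E) compound kappa — inert to sodium ✓; decolorizes bromine ✗; melting point low ✓; turns litmus red ✓; soluble in ether ✗
(F) compound zeta — does not account for decolorizes bromine, turns litmus red
(C) is the only candidate with no mismatches.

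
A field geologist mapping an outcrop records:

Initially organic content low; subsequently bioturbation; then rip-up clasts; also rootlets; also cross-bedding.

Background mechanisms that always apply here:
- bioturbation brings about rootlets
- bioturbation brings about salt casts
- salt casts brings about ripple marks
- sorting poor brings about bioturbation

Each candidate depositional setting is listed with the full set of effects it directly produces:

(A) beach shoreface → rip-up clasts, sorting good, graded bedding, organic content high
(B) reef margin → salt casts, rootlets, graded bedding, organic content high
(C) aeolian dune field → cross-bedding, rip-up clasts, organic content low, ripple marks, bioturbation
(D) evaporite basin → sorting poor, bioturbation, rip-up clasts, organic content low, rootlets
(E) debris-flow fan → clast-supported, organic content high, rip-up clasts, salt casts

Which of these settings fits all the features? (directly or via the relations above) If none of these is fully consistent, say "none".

C

Per-candidate check:
(A) beach shoreface — organic content low miss; bioturbation miss; rip-up clasts match; rootlets miss; cross-bedding miss
(B) reef margin — fails on organic content low, bioturbation, rip-up clasts, cross-bedding (predicts organic content high, not organic content low)
(C) aeolian dune field — organic content low match; bioturbation match; rip-up clasts match; rootlets match (by bioturbation → rootlets); cross-bedding match
(D) evaporite basin — organic content low match; bioturbation match; rip-up clasts match; rootlets match; cross-bedding miss
(E) debris-flow fan — fails on organic content low, bioturbation, rootlets, cross-bedding (predicts organic content high, not organic content low)
Only (C) is consistent with every observation.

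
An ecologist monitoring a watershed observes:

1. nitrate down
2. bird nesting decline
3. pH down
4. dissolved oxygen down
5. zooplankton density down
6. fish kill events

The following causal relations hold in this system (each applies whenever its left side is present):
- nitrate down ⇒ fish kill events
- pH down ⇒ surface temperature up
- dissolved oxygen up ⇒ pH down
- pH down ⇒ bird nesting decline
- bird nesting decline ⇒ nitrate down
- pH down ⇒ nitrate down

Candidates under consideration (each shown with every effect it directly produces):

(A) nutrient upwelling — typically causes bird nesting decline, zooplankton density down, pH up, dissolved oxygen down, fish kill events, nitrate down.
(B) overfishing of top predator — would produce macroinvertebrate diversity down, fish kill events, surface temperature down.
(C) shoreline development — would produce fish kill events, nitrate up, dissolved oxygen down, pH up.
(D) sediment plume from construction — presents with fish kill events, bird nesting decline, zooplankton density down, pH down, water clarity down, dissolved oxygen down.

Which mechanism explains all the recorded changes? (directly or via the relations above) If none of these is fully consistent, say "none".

Checking each candidate against the observations:
(A) nutrient upwelling — nitrate down yes; bird nesting decline yes; pH down NO; dissolved oxygen down yes; zooplankton density down yes; fish kill events yes
(B) overfishing of top predator — nitrate down NO; bird nesting decline NO; pH down NO; dissolved oxygen down NO; zooplankton density down NO; fish kill events yes
(C) shoreline development — nitrate down NO; bird nesting decline NO; pH down NO; dissolved oxygen down yes; zooplankton density down NO; fish kill events yes
(D) sediment plume from construction — nitrate down yes (by bird nesting decline → nitrate down); bird nesting decline yes; pH down yes; dissolved oxygen down yes; zooplankton density down yes; fish kill events yes
(D) is the only candidate with no mismatches.

D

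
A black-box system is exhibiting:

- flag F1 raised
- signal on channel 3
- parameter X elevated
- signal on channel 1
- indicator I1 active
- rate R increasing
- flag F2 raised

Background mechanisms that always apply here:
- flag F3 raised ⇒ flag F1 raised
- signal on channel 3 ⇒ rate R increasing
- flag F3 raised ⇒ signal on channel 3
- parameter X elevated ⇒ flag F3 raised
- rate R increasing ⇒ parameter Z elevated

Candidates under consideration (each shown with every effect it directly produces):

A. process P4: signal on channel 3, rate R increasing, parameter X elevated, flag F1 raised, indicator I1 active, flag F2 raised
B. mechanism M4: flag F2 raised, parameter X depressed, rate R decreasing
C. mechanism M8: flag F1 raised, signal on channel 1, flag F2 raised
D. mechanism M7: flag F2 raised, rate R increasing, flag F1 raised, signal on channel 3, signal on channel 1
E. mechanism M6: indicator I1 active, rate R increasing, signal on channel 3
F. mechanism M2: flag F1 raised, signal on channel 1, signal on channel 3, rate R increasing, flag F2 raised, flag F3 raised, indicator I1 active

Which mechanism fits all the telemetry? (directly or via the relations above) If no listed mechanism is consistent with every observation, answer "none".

Per-candidate check:
(A) process P4 — does not account for signal on channel 1
(B) mechanism M4 — flag F1 raised -; signal on channel 3 -; parameter X elevated -; signal on channel 1 -; indicator I1 active -; rate R increasing -; flag F2 raised +
(C) mechanism M8 — flag F1 raised +; signal on channel 3 -; parameter X elevated -; signal on channel 1 +; indicator I1 active -; rate R increasing -; flag F2 raised +
(D) mechanism M7 — does not account for parameter X elevated, indicator I1 active
(E) mechanism M6 — flag F1 raised -; signal on channel 3 +; parameter X elevated -; signal on channel 1 -; indicator I1 active +; rate R increasing +; flag F2 raised -
(F) mechanism M2 — does not account for parameter X elevated
No candidate is consistent with all observations.

none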